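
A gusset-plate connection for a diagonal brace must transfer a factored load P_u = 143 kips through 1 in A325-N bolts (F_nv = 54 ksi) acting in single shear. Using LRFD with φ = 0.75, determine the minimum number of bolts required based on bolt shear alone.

A_b = π·1²/4 = 0.7854 in².
Per-bolt design strength φR_n = 0.75 × 54 × 0.7854 × 1 = 31.81 kips.
n ≥ 143 / 31.81 = 4.496 → use 5 bolts.

5 bolts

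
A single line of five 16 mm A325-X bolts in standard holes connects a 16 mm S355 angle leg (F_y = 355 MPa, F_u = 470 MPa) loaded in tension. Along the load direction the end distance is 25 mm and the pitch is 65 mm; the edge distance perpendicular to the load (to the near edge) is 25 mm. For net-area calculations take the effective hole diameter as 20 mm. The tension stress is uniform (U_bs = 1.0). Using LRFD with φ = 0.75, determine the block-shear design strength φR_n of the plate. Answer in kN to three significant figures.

744 kN

Shear plane L_v = 25 + 4·65 = 285 mm; A_gv = 285 × 16 = 4560 mm².
A_nv = (285 − 4.5·20) × 16 = 3120 mm².
A_nt = (25 − 0.5·20) × 16 = 240 mm².
0.6 F_u A_nv = 879.8 kN; 0.6 F_y A_gv = 971.3 kN → shear rupture governs the shear term.
R_n = 879.8 + 1.0 × 470 × 240 / 1000 = 992.6 kN.
Design strength φR_n = 0.75 × 992.6 = 744 kN.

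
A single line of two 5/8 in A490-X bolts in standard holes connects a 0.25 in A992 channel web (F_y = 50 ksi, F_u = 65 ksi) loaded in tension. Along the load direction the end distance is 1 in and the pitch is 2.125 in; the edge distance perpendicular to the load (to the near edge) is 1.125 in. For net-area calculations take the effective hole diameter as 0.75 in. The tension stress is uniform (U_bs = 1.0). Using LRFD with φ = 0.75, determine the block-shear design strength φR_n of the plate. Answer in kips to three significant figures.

23.8 kips

Shear plane L_v = 1 + 1·2.125 = 3.125 in; A_gv = 3.125 × 0.25 = 0.7812 in².
A_nv = (3.125 − 1.5·0.75) × 0.25 = 0.5 in².
A_nt = (1.125 − 0.5·0.75) × 0.25 = 0.1875 in².
0.6 F_u A_nv = 19.5 kips; 0.6 F_y A_gv = 23.44 kips → shear rupture governs the shear term.
R_n = 19.5 + 1.0 × 65 × 0.1875 = 31.69 kips.
Design strength φR_n = 0.75 × 31.69 = 23.8 kips.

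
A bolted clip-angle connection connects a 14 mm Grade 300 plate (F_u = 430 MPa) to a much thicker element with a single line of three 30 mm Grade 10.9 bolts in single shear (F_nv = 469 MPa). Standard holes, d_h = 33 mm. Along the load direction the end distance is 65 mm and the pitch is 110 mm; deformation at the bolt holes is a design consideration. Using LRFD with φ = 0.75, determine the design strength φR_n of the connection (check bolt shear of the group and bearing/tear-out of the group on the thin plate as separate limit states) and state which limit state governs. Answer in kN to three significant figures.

746 kN (bolt shear governs)

Bolt shear: A_b = π·30²/4 = 706.9 mm²; R_n = 469 × 706.9 × 3 × 1 / 1000 = 994.5 kN → 0.75 × 994.5 = 746 kN.
Bearing (1.2 l_c t F_u ≤ 2.4 d t F_u): upper limit = 2.4·30·14·430 / 1000 = 433.4 kN.
  Edge l_c = 65 − 33/2 = 48.5 → r_n = 350.4 kN; interior l_c = 110 − 33 = 77 → r_n = 433.4 kN.
  R_n,bearing = 1·350.4 + 2·433.4 = 1217 kN → 0.75 × 1217 = 913 kN.
Bolt shear governs: 746 kN.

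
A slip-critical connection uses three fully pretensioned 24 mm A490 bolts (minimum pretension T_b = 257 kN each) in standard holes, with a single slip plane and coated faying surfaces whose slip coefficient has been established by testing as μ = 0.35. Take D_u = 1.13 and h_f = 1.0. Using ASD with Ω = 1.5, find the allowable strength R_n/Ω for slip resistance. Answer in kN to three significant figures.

203 kN

R_n = μ · D_u · h_f · T_b · n_s · n_b = 0.35 × 1.13 × 1.0 × 257 × 1 × 3 = 304.9 kN.
Allowable strength R_n/Ω = 304.9 / 1.5 = 203 kN.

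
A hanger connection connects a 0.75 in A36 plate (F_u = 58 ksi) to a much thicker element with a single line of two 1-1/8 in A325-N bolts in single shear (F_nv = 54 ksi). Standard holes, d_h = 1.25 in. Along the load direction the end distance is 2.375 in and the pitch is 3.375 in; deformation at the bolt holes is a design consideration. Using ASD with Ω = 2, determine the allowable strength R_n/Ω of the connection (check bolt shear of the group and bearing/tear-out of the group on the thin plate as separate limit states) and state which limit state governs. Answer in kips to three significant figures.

Bolt shear: A_b = π·1.125²/4 = 0.994 in²; R_n = 54 × 0.994 × 2 × 1 = 107.4 kips → 107.4 / 2 = 53.7 kips.
Bearing (1.2 l_c t F_u ≤ 2.4 d t F_u): upper limit = 2.4·1.125·0.75·58 = 117.4 kips.
  Edge l_c = 2.375 − 1.25/2 = 1.75 → r_n = 91.35 kips; interior l_c = 3.375 − 1.25 = 2.125 → r_n = 110.9 kips.
  R_n,bearing = 1·91.35 + 1·110.9 = 202.3 kips → 202.3 / 2 = 101 kips.
Bolt shear governs: 53.7 kips.

53.7 kips (bolt shear governs)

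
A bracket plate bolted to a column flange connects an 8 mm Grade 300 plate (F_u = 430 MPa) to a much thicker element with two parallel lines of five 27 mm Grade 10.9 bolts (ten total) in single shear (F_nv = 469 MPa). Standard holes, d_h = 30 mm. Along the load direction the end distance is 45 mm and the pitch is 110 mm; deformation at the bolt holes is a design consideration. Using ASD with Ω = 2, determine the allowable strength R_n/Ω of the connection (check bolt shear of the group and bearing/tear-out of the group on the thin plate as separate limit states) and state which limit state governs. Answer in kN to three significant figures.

Bolt shear: A_b = π·27²/4 = 572.6 mm²; R_n = 469 × 572.6 × 10 × 1 / 1000 = 2685 kN → 2685 / 2 = 1340 kN.
Bearing (1.2 l_c t F_u ≤ 2.4 d t F_u): upper limit = 2.4·27·8·430 / 1000 = 222.9 kN.
  Edge l_c = 45 − 30/2 = 30 → r_n = 123.8 kN; interior l_c = 110 − 30 = 80 → r_n = 222.9 kN.
  R_n,bearing = 2·123.8 + 8·222.9 = 2031 kN → 2031 / 2 = 1020 kN.
Bearing governs: 1020 kN.

1020 kN (bearing governs)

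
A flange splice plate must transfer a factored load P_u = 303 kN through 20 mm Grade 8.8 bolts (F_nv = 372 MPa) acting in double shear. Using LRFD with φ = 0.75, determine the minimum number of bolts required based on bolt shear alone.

A_b = π·20²/4 = 314.2 mm².
Per-bolt design strength φR_n = 0.75 × 372 × 314.2 × 2 / 1000 = 175.3 kN.
n ≥ 303 / 175.3 = 1.728 → use 2 bolts.

2 bolts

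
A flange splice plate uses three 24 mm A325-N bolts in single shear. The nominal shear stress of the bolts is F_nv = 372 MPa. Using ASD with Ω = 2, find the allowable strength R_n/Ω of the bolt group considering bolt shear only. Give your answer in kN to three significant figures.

252 kN

A_b = π × 24² / 4 = 452.4 mm².
R_n = F_nv · A_b · n · n_s = 372 × 452.4 × 3 × 1 / 1000 = 504.9 kN.
Allowable strength R_n/Ω = 504.9 / 2 = 252 kN.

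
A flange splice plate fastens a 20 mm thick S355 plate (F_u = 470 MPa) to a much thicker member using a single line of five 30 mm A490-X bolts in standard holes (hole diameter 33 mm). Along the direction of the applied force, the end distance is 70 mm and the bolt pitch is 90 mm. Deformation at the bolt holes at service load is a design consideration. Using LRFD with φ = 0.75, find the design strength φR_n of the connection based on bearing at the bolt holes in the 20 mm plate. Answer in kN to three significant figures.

2380 kN

Per bolt r_n = 1.2 l_c t F_u ≤ 2.4 d t F_u; upper limit = 2.4 × 30 × 20 × 470 / 1000 = 676.8 kN.
Edge bolt: l_c = 70 − 33/2 = 53.5 mm → 1.2 × 53.5 × 20 × 470 / 1000 = 603.5 → r_n = 603.5 kN.
Interior bolts: l_c = 90 − 33 = 57 mm → 1.2 × 57 × 20 × 470 / 1000 = 643 → r_n = 643 kN.
R_n = 1 × 603.5 + 4 × 643 = 3175 kN.
Design strength φR_n = 0.75 × 3175 = 2380 kN.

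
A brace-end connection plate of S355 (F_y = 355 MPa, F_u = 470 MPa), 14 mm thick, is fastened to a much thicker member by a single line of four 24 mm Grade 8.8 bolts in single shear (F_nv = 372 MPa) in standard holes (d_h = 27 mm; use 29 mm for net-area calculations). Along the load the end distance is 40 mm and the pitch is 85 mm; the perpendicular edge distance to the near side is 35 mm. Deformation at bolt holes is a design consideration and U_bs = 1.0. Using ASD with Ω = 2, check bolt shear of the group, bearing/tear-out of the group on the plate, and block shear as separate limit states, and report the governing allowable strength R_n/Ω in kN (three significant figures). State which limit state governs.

Bolt shear: A_b = π·24²/4 = 452.4 mm²; R_n = 372 × 452.4 × 4 × 1 / 1000 = 673.2 kN → 673.2 / 2 = 337 kN.
Bearing: edge l_c = 26.5, r_n = 209.2 kN; interior l_c = 58, r_n = 379 kN; R_n = 209.2 + 3·379 = 1346 kN → 673 kN.
Block shear: A_gv = 4130, A_nv = 2709, A_nt = 287 mm²; R_n = min(0.6F_uA_nv, 0.6F_yA_gv) + U_bs·F_u·A_nt = 898.8 kN → 449 kN.
Bolt shear governs: 337 kN.

337 kN (bolt shear governs)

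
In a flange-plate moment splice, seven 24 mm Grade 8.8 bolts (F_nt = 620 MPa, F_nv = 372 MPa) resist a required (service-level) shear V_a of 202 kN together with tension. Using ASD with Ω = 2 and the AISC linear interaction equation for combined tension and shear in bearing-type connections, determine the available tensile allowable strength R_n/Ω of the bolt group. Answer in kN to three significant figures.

A_b = π·24²/4 = 452.4 mm²; f_rv = 202 × 1000 / (7 × 452.4) = 63.79 MPa.
F'_nt = 1.3 F_nt − (Ω F_nt / F_nv) f_rv = 1.3·620 − (2·620/372)·63.79 = 593.4 MPa, capped at F_nt → F'_nt = 593.4 MPa.
R_n = F'_nt · A_b · n = 593.4 × 452.4 × 7 / 1000 = 1879 kN.
Allowable strength R_n/Ω = 1879 / 2 = 940 kN.

940 kN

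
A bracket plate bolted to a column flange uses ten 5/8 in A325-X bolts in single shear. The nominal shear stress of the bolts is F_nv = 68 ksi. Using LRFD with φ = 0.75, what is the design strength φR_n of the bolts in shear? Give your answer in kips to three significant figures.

A_b = π × 0.625² / 4 = 0.3068 in².
R_n = F_nv · A_b · n · n_s = 68 × 0.3068 × 10 × 1 = 208.6 kips.
Design strength φR_n = 0.75 × 208.6 = 156 kips.

156 kips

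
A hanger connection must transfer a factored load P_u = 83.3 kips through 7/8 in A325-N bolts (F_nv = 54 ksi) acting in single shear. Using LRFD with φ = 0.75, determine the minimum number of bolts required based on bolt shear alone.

4 bolts

A_b = π·0.875²/4 = 0.6013 in².
Per-bolt design strength φR_n = 0.75 × 54 × 0.6013 × 1 = 24.35 kips.
n ≥ 83.3 / 24.35 = 3.42 → use 4 bolts.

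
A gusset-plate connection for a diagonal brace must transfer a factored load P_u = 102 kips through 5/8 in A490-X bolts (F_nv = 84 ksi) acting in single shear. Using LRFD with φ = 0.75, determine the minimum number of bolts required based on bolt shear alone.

A_b = π·0.625²/4 = 0.3068 in².
Per-bolt design strength φR_n = 0.75 × 84 × 0.3068 × 1 = 19.33 kips.
n ≥ 102 / 19.33 = 5.277 → use 6 bolts.

6 bolts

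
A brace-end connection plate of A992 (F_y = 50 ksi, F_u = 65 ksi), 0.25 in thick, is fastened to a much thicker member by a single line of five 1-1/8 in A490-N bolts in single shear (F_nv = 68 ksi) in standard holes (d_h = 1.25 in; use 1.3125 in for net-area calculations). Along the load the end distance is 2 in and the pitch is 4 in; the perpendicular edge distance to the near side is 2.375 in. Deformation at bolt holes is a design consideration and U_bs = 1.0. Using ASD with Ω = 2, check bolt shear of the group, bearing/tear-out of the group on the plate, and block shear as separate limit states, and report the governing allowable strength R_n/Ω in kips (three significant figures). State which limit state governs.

72.9 kips (block shear governs)

Bolt shear: A_b = π·1.125²/4 = 0.994 in²; R_n = 68 × 0.994 × 5 × 1 = 338 kips → 338 / 2 = 169 kips.
Bearing: edge l_c = 1.375, r_n = 26.81 kips; interior l_c = 2.75, r_n = 43.87 kips; R_n = 26.81 + 4·43.87 = 202.3 kips → 101 kips.
Block shear: A_gv = 4.5, A_nv = 3.023, A_nt = 0.4297 in²; R_n = min(0.6F_uA_nv, 0.6F_yA_gv) + U_bs·F_u·A_nt = 145.8 kips → 72.9 kips.
Block shear governs: 72.9 kips.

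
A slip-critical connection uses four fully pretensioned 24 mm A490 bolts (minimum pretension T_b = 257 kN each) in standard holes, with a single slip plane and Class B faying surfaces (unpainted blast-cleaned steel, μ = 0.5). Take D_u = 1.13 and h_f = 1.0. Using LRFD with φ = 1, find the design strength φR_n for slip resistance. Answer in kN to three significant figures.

R_n = μ · D_u · h_f · T_b · n_s · n_b = 0.5 × 1.13 × 1.0 × 257 × 1 × 4 = 580.8 kN.
Design strength φR_n = 1 × 580.8 = 581 kN.

581 kN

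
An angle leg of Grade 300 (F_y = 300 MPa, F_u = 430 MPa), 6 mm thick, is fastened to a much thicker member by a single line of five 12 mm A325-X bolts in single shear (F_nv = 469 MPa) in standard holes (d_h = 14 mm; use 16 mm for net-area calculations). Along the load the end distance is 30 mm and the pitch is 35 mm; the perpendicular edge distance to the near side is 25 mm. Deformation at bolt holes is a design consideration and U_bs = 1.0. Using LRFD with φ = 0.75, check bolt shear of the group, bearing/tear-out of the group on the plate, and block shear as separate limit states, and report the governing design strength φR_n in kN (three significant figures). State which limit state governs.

Bolt shear: A_b = π·12²/4 = 113.1 mm²; R_n = 469 × 113.1 × 5 × 1 / 1000 = 265.2 kN → 0.75 × 265.2 = 199 kN.
Bearing: edge l_c = 23, r_n = 71.21 kN; interior l_c = 21, r_n = 65.02 kN; R_n = 71.21 + 4·65.02 = 331.3 kN → 248 kN.
Block shear: A_gv = 1020, A_nv = 588, A_nt = 102 mm²; R_n = min(0.6F_uA_nv, 0.6F_yA_gv) + U_bs·F_u·A_nt = 195.6 kN → 147 kN.
Block shear governs: 147 kN.

147 kN (block shear governs)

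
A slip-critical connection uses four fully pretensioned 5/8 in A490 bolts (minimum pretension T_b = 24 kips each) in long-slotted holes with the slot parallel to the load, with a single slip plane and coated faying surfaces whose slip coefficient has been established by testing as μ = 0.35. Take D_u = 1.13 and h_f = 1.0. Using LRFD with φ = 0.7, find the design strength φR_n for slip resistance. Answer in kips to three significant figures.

R_n = μ · D_u · h_f · T_b · n_s · n_b = 0.35 × 1.13 × 1.0 × 24 × 1 × 4 = 37.97 kips.
Design strength φR_n = 0.7 × 37.97 = 26.6 kips.

26.6 kips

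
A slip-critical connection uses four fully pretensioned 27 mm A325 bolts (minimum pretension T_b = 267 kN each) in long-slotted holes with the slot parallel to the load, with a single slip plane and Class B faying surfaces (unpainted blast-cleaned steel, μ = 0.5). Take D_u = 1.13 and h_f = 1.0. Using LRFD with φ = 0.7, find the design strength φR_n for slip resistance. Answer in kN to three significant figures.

422 kN

R_n = μ · D_u · h_f · T_b · n_s · n_b = 0.5 × 1.13 × 1.0 × 267 × 1 × 4 = 603.4 kN.
Design strength φR_n = 0.7 × 603.4 = 422 kN.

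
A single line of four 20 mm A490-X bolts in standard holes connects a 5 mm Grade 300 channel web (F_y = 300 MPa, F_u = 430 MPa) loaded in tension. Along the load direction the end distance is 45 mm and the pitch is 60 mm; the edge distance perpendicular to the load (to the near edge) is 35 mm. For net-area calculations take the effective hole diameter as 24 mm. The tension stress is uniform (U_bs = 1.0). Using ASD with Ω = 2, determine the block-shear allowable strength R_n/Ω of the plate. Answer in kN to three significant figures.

Shear plane L_v = 45 + 3·60 = 225 mm; A_gv = 225 × 5 = 1125 mm².
A_nv = (225 − 3.5·24) × 5 = 705 mm².
A_nt = (35 − 0.5·24) × 5 = 115 mm².
0.6 F_u A_nv = 181.9 kN; 0.6 F_y A_gv = 202.5 kN → shear rupture governs the shear term.
R_n = 181.9 + 1.0 × 430 × 115 / 1000 = 231.3 kN.
Allowable strength R_n/Ω = 231.3 / 2 = 116 kN.

116 kN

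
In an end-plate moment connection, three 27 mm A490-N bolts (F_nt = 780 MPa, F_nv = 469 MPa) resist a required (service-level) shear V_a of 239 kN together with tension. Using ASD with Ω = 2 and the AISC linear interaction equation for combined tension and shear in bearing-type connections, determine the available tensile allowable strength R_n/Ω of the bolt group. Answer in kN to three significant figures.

473 kN

A_b = π·27²/4 = 572.6 mm²; f_rv = 239 × 1000 / (3 × 572.6) = 139.1 MPa.
F'_nt = 1.3 F_nt − (Ω F_nt / F_nv) f_rv = 1.3·780 − (2·780/469)·139.1 = 551.2 MPa, capped at F_nt → F'_nt = 551.2 MPa.
R_n = F'_nt · A_b · n = 551.2 × 572.6 × 3 / 1000 = 946.7 kN.
Allowable strength R_n/Ω = 946.7 / 2 = 473 kN.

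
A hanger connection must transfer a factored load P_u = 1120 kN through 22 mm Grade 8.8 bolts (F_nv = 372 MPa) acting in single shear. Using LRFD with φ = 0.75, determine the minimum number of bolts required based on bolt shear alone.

A_b = π·22²/4 = 380.1 mm².
Per-bolt design strength φR_n = 0.75 × 372 × 380.1 × 1 / 1000 = 106.1 kN.
n ≥ 1120 / 106.1 = 10.56 → use 11 bolts.

11 bolts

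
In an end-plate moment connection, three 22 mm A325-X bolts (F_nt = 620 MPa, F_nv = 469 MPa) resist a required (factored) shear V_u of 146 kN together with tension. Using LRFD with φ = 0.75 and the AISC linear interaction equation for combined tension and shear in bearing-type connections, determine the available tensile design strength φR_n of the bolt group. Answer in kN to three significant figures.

A_b = π·22²/4 = 380.1 mm²; f_rv = 146 × 1000 / (3 × 380.1) = 128 MPa.
F'_nt = 1.3 F_nt − (F_nt / φF_nv) f_rv = 1.3·620 − (620/(0.75·469))·128 = 580.3 MPa, capped at F_nt → F'_nt = 580.3 MPa.
R_n = F'_nt · A_b · n = 580.3 × 380.1 × 3 / 1000 = 661.8 kN.
Design strength φR_n = 0.75 × 661.8 = 496 kN.

496 kN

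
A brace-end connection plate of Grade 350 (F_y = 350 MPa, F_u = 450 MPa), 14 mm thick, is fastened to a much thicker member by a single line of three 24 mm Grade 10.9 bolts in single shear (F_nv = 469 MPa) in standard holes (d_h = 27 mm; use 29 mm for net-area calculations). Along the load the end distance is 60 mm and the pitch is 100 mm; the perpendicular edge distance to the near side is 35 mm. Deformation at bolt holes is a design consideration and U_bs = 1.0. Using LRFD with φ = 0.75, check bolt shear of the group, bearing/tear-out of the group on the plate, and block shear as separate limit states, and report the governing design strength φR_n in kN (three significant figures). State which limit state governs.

477 kN (bolt shear governs)

Bolt shear: A_b = π·24²/4 = 452.4 mm²; R_n = 469 × 452.4 × 3 × 1 / 1000 = 636.5 kN → 0.75 × 636.5 = 477 kN.
Bearing: edge l_c = 46.5, r_n = 351.5 kN; interior l_c = 73, r_n = 362.9 kN; R_n = 351.5 + 2·362.9 = 1077 kN → 808 kN.
Block shear: A_gv = 3640, A_nv = 2625, A_nt = 287 mm²; R_n = min(0.6F_uA_nv, 0.6F_yA_gv) + U_bs·F_u·A_nt = 837.9 kN → 628 kN.
Bolt shear governs: 477 kN.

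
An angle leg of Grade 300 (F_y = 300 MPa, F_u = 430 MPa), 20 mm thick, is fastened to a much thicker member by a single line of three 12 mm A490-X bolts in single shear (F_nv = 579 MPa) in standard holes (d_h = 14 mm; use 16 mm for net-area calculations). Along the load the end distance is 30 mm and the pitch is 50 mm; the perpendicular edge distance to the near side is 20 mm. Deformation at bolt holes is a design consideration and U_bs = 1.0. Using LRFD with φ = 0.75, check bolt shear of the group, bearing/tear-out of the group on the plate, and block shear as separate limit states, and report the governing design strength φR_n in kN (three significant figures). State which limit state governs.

147 kN (bolt shear governs)

Bolt shear: A_b = π·12²/4 = 113.1 mm²; R_n = 579 × 113.1 × 3 × 1 / 1000 = 196.5 kN → 0.75 × 196.5 = 147 kN.
Bearing: edge l_c = 23, r_n = 237.4 kN; interior l_c = 36, r_n = 247.7 kN; R_n = 237.4 + 2·247.7 = 732.7 kN → 550 kN.
Block shear: A_gv = 2600, A_nv = 1800, A_nt = 240 mm²; R_n = min(0.6F_uA_nv, 0.6F_yA_gv) + U_bs·F_u·A_nt = 567.6 kN → 426 kN.
Bolt shear governs: 147 kN.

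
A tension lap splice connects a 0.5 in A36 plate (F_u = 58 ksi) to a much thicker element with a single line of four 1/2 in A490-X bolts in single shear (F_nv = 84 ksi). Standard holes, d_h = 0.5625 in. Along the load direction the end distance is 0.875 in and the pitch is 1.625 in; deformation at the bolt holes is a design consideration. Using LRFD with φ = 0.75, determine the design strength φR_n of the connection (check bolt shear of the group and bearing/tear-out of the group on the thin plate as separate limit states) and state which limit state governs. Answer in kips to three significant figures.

Bolt shear: A_b = π·0.5²/4 = 0.1963 in²; R_n = 84 × 0.1963 × 4 × 1 = 65.97 kips → 0.75 × 65.97 = 49.5 kips.
Bearing (1.2 l_c t F_u ≤ 2.4 d t F_u): upper limit = 2.4·0.5·0.5·58 = 34.8 kips.
  Edge l_c = 0.875 − 0.5625/2 = 0.5938 → r_n = 20.66 kips; interior l_c = 1.625 − 0.5625 = 1.062 → r_n = 34.8 kips.
  R_n,bearing = 1·20.66 + 3·34.8 = 125.1 kips → 0.75 × 125.1 = 93.8 kips.
Bolt shear governs: 49.5 kips.

49.5 kips (bolt shear governs)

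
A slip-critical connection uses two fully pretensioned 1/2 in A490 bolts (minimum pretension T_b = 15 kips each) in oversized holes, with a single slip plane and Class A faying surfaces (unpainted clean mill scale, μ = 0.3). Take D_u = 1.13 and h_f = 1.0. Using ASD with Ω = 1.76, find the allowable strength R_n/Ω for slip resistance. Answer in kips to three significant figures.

R_n = μ · D_u · h_f · T_b · n_s · n_b = 0.3 × 1.13 × 1.0 × 15 × 1 × 2 = 10.17 kips.
Allowable strength R_n/Ω = 10.17 / 1.76 = 5.78 kips.

5.78 kips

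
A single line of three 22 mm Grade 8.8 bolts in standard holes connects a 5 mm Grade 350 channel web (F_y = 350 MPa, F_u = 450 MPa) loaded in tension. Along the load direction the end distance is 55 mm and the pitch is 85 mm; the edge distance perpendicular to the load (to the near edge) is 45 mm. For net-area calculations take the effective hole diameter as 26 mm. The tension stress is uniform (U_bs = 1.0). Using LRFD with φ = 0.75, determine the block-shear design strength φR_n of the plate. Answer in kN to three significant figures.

Shear plane L_v = 55 + 2·85 = 225 mm; A_gv = 225 × 5 = 1125 mm².
A_nv = (225 − 2.5·26) × 5 = 800 mm².
A_nt = (45 − 0.5·26) × 5 = 160 mm².
0.6 F_u A_nv = 216 kN; 0.6 F_y A_gv = 236.2 kN → shear rupture governs the shear term.
R_n = 216 + 1.0 × 450 × 160 / 1000 = 288 kN.
Design strength φR_n = 0.75 × 288 = 216 kN.

216 kN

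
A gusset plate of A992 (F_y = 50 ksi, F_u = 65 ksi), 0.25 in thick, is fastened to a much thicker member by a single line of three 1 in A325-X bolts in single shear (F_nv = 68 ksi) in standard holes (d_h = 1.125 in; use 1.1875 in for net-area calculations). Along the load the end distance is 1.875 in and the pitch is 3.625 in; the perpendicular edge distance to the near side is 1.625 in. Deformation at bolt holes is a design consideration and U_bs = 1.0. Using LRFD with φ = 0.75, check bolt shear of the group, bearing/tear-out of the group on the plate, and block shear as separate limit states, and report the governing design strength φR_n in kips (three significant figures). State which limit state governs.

57.6 kips (block shear governs)

Bolt shear: A_b = π·1²/4 = 0.7854 in²; R_n = 68 × 0.7854 × 3 × 1 = 160.2 kips → 0.75 × 160.2 = 120 kips.
Bearing: edge l_c = 1.312, r_n = 25.59 kips; interior l_c = 2.5, r_n = 39 kips; R_n = 25.59 + 2·39 = 103.6 kips → 77.7 kips.
Block shear: A_gv = 2.281, A_nv = 1.539, A_nt = 0.2578 in²; R_n = min(0.6F_uA_nv, 0.6F_yA_gv) + U_bs·F_u·A_nt = 76.78 kips → 57.6 kips.
Block shear governs: 57.6 kips.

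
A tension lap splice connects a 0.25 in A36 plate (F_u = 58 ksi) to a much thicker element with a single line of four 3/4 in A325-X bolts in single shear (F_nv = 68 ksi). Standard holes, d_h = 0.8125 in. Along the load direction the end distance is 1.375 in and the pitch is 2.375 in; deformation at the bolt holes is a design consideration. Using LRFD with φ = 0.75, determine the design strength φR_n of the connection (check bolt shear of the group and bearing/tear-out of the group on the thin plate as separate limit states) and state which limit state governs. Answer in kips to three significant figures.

71.4 kips (bearing governs)

Bolt shear: A_b = π·0.75²/4 = 0.4418 in²; R_n = 68 × 0.4418 × 4 × 1 = 120.2 kips → 0.75 × 120.2 = 90.1 kips.
Bearing (1.2 l_c t F_u ≤ 2.4 d t F_u): upper limit = 2.4·0.75·0.25·58 = 26.1 kips.
  Edge l_c = 1.375 − 0.8125/2 = 0.9688 → r_n = 16.86 kips; interior l_c = 2.375 − 0.8125 = 1.562 → r_n = 26.1 kips.
  R_n,bearing = 1·16.86 + 3·26.1 = 95.16 kips → 0.75 × 95.16 = 71.4 kips.
Bearing governs: 71.4 kips.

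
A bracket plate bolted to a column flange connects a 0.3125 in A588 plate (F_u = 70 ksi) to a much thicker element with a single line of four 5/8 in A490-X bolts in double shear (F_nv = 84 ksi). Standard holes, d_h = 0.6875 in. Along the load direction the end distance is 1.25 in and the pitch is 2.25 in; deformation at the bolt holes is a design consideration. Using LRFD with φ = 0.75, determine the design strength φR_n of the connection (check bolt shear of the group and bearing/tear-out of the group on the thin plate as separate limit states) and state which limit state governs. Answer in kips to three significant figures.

91.7 kips (bearing governs)

Bolt shear: A_b = π·0.625²/4 = 0.3068 in²; R_n = 84 × 0.3068 × 4 × 2 = 206.2 kips → 0.75 × 206.2 = 155 kips.
Bearing (1.2 l_c t F_u ≤ 2.4 d t F_u): upper limit = 2.4·0.625·0.3125·70 = 32.81 kips.
  Edge l_c = 1.25 − 0.6875/2 = 0.9062 → r_n = 23.79 kips; interior l_c = 2.25 − 0.6875 = 1.562 → r_n = 32.81 kips.
  R_n,bearing = 1·23.79 + 3·32.81 = 122.2 kips → 0.75 × 122.2 = 91.7 kips.
Bearing governs: 91.7 kips.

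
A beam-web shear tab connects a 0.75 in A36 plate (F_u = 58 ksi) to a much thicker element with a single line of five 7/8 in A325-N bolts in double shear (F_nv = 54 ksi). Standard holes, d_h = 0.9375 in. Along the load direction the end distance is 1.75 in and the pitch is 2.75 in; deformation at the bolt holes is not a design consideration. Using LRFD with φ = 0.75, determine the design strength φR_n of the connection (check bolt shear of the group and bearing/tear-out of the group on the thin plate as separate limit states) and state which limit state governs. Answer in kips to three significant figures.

244 kips (bolt shear governs)

Bolt shear: A_b = π·0.875²/4 = 0.6013 in²; R_n = 54 × 0.6013 × 5 × 2 = 324.7 kips → 0.75 × 324.7 = 244 kips.
Bearing (1.5 l_c t F_u ≤ 3.0 d t F_u): upper limit = 3.0·0.875·0.75·58 = 114.2 kips.
  Edge l_c = 1.75 − 0.9375/2 = 1.281 → r_n = 83.6 kips; interior l_c = 2.75 − 0.9375 = 1.812 → r_n = 114.2 kips.
  R_n,bearing = 1·83.6 + 4·114.2 = 540.4 kips → 0.75 × 540.4 = 405 kips.
Bolt shear governs: 244 kips.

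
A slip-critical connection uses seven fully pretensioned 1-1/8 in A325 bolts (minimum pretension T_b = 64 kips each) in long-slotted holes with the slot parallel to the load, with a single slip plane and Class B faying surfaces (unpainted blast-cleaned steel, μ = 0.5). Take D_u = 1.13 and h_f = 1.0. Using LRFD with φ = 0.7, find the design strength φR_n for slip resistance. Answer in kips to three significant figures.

R_n = μ · D_u · h_f · T_b · n_s · n_b = 0.5 × 1.13 × 1.0 × 64 × 1 × 7 = 253.1 kips.
Design strength φR_n = 0.7 × 253.1 = 177 kips.

177 kips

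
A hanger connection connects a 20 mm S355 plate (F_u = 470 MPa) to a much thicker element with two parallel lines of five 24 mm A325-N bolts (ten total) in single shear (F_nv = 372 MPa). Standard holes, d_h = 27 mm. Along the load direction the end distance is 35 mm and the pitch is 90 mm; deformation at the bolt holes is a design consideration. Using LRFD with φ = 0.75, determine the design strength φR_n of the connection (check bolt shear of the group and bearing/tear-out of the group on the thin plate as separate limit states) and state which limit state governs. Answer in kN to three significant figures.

1260 kN (bolt shear governs)

Bolt shear: A_b = π·24²/4 = 452.4 mm²; R_n = 372 × 452.4 × 10 × 1 / 1000 = 1683 kN → 0.75 × 1683 = 1260 kN.
Bearing (1.2 l_c t F_u ≤ 2.4 d t F_u): upper limit = 2.4·24·20·470 / 1000 = 541.4 kN.
  Edge l_c = 35 − 27/2 = 21.5 → r_n = 242.5 kN; interior l_c = 90 − 27 = 63 → r_n = 541.4 kN.
  R_n,bearing = 2·242.5 + 8·541.4 = 4817 kN → 0.75 × 4817 = 3610 kN.
Bolt shear governs: 1260 kN.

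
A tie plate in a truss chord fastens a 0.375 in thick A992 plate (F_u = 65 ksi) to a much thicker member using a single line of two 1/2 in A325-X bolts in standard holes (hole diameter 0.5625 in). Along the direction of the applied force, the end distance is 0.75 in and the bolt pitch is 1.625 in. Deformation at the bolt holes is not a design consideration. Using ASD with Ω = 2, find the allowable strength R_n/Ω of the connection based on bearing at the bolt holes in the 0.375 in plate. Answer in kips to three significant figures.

Per bolt r_n = 1.5 l_c t F_u ≤ 3.0 d t F_u; upper limit = 3.0 × 0.5 × 0.375 × 65 = 36.56 kips.
Edge bolt: l_c = 0.75 − 0.5625/2 = 0.4688 in → 1.5 × 0.4688 × 0.375 × 65 = 17.14 → r_n = 17.14 kips.
Interior bolts: l_c = 1.625 − 0.5625 = 1.062 in → 1.5 × 1.062 × 0.375 × 65 = 38.85 → r_n = 36.56 kips.
R_n = 1 × 17.14 + 1 × 36.56 = 53.7 kips.
Allowable strength R_n/Ω = 53.7 / 2 = 26.9 kips.

26.9 kips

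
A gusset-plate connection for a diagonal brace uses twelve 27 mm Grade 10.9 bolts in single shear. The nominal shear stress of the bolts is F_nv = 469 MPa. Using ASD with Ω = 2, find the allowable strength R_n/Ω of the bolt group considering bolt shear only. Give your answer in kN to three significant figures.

A_b = π × 27² / 4 = 572.6 mm².
R_n = F_nv · A_b · n · n_s = 469 × 572.6 × 12 × 1 / 1000 = 3222 kN.
Allowable strength R_n/Ω = 3222 / 2 = 1610 kN.

1610 kN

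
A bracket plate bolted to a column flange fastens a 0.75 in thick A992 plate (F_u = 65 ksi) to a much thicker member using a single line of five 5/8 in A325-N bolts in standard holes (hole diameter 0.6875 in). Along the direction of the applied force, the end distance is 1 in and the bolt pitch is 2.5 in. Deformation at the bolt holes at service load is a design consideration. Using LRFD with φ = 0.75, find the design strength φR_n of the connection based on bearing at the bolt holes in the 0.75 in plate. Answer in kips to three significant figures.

Per bolt r_n = 1.2 l_c t F_u ≤ 2.4 d t F_u; upper limit = 2.4 × 0.625 × 0.75 × 65 = 73.12 kips.
Edge bolt: l_c = 1 − 0.6875/2 = 0.6562 in → 1.2 × 0.6562 × 0.75 × 65 = 38.39 → r_n = 38.39 kips.
Interior bolts: l_c = 2.5 − 0.6875 = 1.812 in → 1.2 × 1.812 × 0.75 × 65 = 106 → r_n = 73.12 kips.
R_n = 1 × 38.39 + 4 × 73.12 = 330.9 kips.
Design strength φR_n = 0.75 × 330.9 = 248 kips.

248 kips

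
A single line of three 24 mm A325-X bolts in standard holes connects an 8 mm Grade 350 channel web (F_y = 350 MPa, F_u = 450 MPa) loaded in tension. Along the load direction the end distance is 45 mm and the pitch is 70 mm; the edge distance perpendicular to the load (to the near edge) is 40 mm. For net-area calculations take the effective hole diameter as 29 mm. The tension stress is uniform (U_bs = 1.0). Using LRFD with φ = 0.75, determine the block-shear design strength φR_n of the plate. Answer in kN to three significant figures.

251 kN

Shear plane L_v = 45 + 2·70 = 185 mm; A_gv = 185 × 8 = 1480 mm².
A_nv = (185 − 2.5·29) × 8 = 900 mm².
A_nt = (40 − 0.5·29) × 8 = 204 mm².
0.6 F_u A_nv = 243 kN; 0.6 F_y A_gv = 310.8 kN → shear rupture governs the shear term.
R_n = 243 + 1.0 × 450 × 204 / 1000 = 334.8 kN.
Design strength φR_n = 0.75 × 334.8 = 251 kN.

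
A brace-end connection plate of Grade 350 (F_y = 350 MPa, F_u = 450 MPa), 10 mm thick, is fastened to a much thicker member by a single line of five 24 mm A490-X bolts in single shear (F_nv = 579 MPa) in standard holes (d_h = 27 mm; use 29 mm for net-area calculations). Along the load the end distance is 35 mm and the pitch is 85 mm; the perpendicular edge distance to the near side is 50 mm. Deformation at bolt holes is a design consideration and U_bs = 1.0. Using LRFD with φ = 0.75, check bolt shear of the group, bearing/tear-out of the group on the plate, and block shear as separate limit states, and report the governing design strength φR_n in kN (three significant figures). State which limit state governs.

615 kN (block shear governs)

Bolt shear: A_b = π·24²/4 = 452.4 mm²; R_n = 579 × 452.4 × 5 × 1 / 1000 = 1310 kN → 0.75 × 1310 = 982 kN.
Bearing: edge l_c = 21.5, r_n = 116.1 kN; interior l_c = 58, r_n = 259.2 kN; R_n = 116.1 + 4·259.2 = 1153 kN → 865 kN.
Block shear: A_gv = 3750, A_nv = 2445, A_nt = 355 mm²; R_n = min(0.6F_uA_nv, 0.6F_yA_gv) + U_bs·F_u·A_nt = 819.9 kN → 615 kN.
Block shear governs: 615 kN.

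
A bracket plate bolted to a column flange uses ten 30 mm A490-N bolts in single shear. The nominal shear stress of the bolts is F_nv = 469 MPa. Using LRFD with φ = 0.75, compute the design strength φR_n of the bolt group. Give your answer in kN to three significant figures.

A_b = π × 30² / 4 = 706.9 mm².
R_n = F_nv · A_b · n · n_s = 469 × 706.9 × 10 × 1 / 1000 = 3315 kN.
Design strength φR_n = 0.75 × 3315 = 2490 kN.

2490 kN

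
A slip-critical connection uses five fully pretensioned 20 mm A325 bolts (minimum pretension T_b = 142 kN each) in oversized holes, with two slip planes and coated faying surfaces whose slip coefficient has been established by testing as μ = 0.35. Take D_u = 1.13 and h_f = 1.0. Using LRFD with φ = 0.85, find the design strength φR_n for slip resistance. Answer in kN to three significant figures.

R_n = μ · D_u · h_f · T_b · n_s · n_b = 0.35 × 1.13 × 1.0 × 142 × 2 × 5 = 561.6 kN.
Design strength φR_n = 0.85 × 561.6 = 477 kN.

477 kN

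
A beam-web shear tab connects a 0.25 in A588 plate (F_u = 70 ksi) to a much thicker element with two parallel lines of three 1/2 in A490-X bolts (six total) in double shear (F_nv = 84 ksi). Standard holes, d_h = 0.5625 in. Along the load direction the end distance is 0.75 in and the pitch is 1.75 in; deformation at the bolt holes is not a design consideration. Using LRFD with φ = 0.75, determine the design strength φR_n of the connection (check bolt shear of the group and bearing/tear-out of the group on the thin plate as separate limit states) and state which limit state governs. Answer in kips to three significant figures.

Bolt shear: A_b = π·0.5²/4 = 0.1963 in²; R_n = 84 × 0.1963 × 6 × 2 = 197.9 kips → 0.75 × 197.9 = 148 kips.
Bearing (1.5 l_c t F_u ≤ 3.0 d t F_u): upper limit = 3.0·0.5·0.25·70 = 26.25 kips.
  Edge l_c = 0.75 − 0.5625/2 = 0.4688 → r_n = 12.3 kips; interior l_c = 1.75 − 0.5625 = 1.188 → r_n = 26.25 kips.
  R_n,bearing = 2·12.3 + 4·26.25 = 129.6 kips → 0.75 × 129.6 = 97.2 kips.
Bearing governs: 97.2 kips.

97.2 kips (bearing governs)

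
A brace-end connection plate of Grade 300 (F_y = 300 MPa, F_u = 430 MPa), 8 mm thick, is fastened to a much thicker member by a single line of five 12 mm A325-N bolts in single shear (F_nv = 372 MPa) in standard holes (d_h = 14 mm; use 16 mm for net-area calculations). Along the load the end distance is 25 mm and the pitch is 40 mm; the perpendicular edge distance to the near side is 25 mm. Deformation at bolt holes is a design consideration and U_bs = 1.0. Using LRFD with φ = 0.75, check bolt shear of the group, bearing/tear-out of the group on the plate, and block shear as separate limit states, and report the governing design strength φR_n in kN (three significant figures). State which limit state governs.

158 kN (bolt shear governs)

Bolt shear: A_b = π·12²/4 = 113.1 mm²; R_n = 372 × 113.1 × 5 × 1 / 1000 = 210.4 kN → 0.75 × 210.4 = 158 kN.
Bearing: edge l_c = 18, r_n = 74.3 kN; interior l_c = 26, r_n = 99.07 kN; R_n = 74.3 + 4·99.07 = 470.6 kN → 353 kN.
Block shear: A_gv = 1480, A_nv = 904, A_nt = 136 mm²; R_n = min(0.6F_uA_nv, 0.6F_yA_gv) + U_bs·F_u·A_nt = 291.7 kN → 219 kN.
Bolt shear governs: 158 kN.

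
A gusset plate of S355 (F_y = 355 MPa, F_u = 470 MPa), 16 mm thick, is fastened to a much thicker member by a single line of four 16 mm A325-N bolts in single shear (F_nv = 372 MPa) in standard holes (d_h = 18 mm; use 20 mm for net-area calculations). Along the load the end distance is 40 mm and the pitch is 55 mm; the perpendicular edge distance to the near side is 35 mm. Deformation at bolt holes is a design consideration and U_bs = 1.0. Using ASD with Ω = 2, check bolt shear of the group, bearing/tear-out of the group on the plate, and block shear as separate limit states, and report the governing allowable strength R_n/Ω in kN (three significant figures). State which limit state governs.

150 kN (bolt shear governs)

Bolt shear: A_b = π·16²/4 = 201.1 mm²; R_n = 372 × 201.1 × 4 × 1 / 1000 = 299.2 kN → 299.2 / 2 = 150 kN.
Bearing: edge l_c = 31, r_n = 279.7 kN; interior l_c = 37, r_n = 288.8 kN; R_n = 279.7 + 3·288.8 = 1146 kN → 573 kN.
Block shear: A_gv = 3280, A_nv = 2160, A_nt = 400 mm²; R_n = min(0.6F_uA_nv, 0.6F_yA_gv) + U_bs·F_u·A_nt = 797.1 kN → 399 kN.
Bolt shear governs: 150 kN.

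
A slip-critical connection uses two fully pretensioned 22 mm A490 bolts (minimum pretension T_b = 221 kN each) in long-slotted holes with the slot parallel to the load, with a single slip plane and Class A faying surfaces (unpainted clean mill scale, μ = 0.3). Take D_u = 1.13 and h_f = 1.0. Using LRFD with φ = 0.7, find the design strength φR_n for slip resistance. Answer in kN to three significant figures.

R_n = μ · D_u · h_f · T_b · n_s · n_b = 0.3 × 1.13 × 1.0 × 221 × 1 × 2 = 149.8 kN.
Design strength φR_n = 0.7 × 149.8 = 105 kN.

105 kN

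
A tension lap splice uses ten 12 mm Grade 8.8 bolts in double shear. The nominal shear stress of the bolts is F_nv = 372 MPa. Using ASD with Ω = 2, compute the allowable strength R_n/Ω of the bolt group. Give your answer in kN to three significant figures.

421 kN

A_b = π × 12² / 4 = 113.1 mm².
R_n = F_nv · A_b · n · n_s = 372 × 113.1 × 10 × 2 / 1000 = 841.4 kN.
Allowable strength R_n/Ω = 841.4 / 2 = 421 kN.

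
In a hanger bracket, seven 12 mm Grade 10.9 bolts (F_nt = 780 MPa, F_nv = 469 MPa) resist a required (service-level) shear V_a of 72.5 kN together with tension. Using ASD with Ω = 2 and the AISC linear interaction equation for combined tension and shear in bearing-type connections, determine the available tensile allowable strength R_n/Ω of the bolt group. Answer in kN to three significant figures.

A_b = π·12²/4 = 113.1 mm²; f_rv = 72.5 × 1000 / (7 × 113.1) = 91.58 MPa.
F'_nt = 1.3 F_nt − (Ω F_nt / F_nv) f_rv = 1.3·780 − (2·780/469)·91.58 = 709.4 MPa, capped at F_nt → F'_nt = 709.4 MPa.
R_n = F'_nt · A_b · n = 709.4 × 113.1 × 7 / 1000 = 561.6 kN.
Allowable strength R_n/Ω = 561.6 / 2 = 281 kN.

281 kN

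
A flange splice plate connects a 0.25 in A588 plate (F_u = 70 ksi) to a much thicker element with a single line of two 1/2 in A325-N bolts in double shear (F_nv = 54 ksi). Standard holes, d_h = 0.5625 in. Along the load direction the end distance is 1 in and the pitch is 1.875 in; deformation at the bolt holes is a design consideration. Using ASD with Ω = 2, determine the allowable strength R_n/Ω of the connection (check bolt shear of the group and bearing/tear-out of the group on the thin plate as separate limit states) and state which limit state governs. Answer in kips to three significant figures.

Bolt shear: A_b = π·0.5²/4 = 0.1963 in²; R_n = 54 × 0.1963 × 2 × 2 = 42.41 kips → 42.41 / 2 = 21.2 kips.
Bearing (1.2 l_c t F_u ≤ 2.4 d t F_u): upper limit = 2.4·0.5·0.25·70 = 21 kips.
  Edge l_c = 1 − 0.5625/2 = 0.7188 → r_n = 15.09 kips; interior l_c = 1.875 − 0.5625 = 1.312 → r_n = 21 kips.
  R_n,bearing = 1·15.09 + 1·21 = 36.09 kips → 36.09 / 2 = 18 kips.
Bearing governs: 18 kips.

18 kips (bearing governs)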